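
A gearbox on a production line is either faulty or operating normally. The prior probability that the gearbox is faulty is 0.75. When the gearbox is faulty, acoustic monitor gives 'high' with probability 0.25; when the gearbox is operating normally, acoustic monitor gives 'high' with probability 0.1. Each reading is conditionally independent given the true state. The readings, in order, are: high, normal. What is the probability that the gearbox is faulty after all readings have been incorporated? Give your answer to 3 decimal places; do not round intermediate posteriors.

0.862

Each posterior becomes the prior for the next update.
After 'high': P(faulty) = 0.25·0.7500 / (0.25·0.7500 + 0.1·0.2500) ≈ 0.8824
After 'normal': P(faulty) = 0.75·0.8824 / (0.75·0.8824 + 0.9·0.1176) ≈ 0.8621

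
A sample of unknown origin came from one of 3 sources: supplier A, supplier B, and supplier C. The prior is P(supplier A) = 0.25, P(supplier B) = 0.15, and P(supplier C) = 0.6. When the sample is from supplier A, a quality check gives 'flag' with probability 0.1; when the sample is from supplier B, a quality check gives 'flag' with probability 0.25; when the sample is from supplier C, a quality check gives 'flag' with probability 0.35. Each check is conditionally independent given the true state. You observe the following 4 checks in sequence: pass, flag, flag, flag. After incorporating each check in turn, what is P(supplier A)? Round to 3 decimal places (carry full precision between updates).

0.012

After 'pass': normaliser = 0.9·0.2500 + 0.75·0.1500 + 0.65·0.6000; P(supplier A) ≈ 0.3093, P(supplier B) ≈ 0.1546, P(supplier C) ≈ 0.5361
After 'flag': normaliser = 0.1·0.3093 + 0.25·0.1546 + 0.35·0.5361; P(supplier A) ≈ 0.1202, P(supplier B) ≈ 0.1503, P(supplier C) ≈ 0.7295
After 'flag': normaliser = 0.1·0.1202 + 0.25·0.1503 + 0.35·0.7295; P(supplier A) ≈ 0.0394, P(supplier B) ≈ 0.1232, P(supplier C) ≈ 0.8373
After 'flag': normaliser = 0.1·0.0394 + 0.25·0.1232 + 0.35·0.8373; P(supplier A) ≈ 0.0120, P(supplier B) ≈ 0.0940, P(supplier C) ≈ 0.8940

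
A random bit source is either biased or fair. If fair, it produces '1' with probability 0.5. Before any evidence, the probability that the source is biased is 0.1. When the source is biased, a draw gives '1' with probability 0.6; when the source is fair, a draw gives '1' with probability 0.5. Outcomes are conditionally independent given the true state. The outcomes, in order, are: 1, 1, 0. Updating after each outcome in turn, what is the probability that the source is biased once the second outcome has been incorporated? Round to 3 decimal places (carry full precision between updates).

After '1': P(biased) = 0.6·0.1000 / (0.6·0.1000 + 0.5·0.9000) ≈ 0.1176
After '1': P(biased) = 0.6·0.1176 / (0.6·0.1176 + 0.5·0.8824) ≈ 0.1379

0.138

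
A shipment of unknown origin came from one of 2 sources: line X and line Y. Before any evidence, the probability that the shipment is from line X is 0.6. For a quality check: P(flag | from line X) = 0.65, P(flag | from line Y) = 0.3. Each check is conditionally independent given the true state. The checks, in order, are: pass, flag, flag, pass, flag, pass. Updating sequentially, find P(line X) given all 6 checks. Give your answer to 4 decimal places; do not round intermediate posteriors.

Each posterior becomes the prior for the next update.
After 'pass': P(line X) = 0.35·0.6000 / (0.35·0.6000 + 0.7·0.4000) ≈ 0.4286
After 'flag': P(line X) = 0.65·0.4286 / (0.65·0.4286 + 0.3·0.5714) ≈ 0.6190
After 'flag': P(line X) = 0.65·0.6190 / (0.65·0.6190 + 0.3·0.3810) ≈ 0.7788
After 'pass': P(line X) = 0.35·0.7788 / (0.35·0.7788 + 0.7·0.2212) ≈ 0.6377
After 'flag': P(line X) = 0.65·0.6377 / (0.65·0.6377 + 0.3·0.3623) ≈ 0.7923
After 'pass': P(line X) = 0.35·0.7923 / (0.35·0.7923 + 0.7·0.2077) ≈ 0.6560

0.6560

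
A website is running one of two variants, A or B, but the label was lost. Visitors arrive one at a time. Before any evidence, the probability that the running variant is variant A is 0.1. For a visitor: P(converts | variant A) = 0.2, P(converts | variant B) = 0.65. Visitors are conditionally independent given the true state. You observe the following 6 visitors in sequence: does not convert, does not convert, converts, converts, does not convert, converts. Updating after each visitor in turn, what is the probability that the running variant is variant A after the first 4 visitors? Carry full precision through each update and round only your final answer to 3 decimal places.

After 'does not convert': P(A) = 0.8·0.1000 / (0.8·0.1000 + 0.35·0.9000) ≈ 0.2025
After 'does not convert': P(A) = 0.8·0.2025 / (0.8·0.2025 + 0.35·0.7975) ≈ 0.3673
After 'converts': P(A) = 0.2·0.3673 / (0.2·0.3673 + 0.65·0.6327) ≈ 0.1515
After 'converts': P(A) = 0.2·0.1515 / (0.2·0.1515 + 0.65·0.8485) ≈ 0.0521

0.052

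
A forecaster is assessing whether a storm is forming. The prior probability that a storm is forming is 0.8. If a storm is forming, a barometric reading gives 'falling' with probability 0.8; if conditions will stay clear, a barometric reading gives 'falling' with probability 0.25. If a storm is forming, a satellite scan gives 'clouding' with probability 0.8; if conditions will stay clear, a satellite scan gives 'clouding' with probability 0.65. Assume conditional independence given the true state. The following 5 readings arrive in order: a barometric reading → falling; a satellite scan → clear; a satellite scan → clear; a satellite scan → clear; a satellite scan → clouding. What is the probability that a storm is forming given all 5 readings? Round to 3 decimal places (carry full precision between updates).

0.746

After a barometric reading='falling': P(storm) = 0.8·0.8000 / (0.8·0.8000 + 0.25·0.2000) ≈ 0.9275
After a satellite scan='clear': P(storm) = 0.2·0.9275 / (0.2·0.9275 + 0.35·0.0725) ≈ 0.8797
After a satellite scan='clear': P(storm) = 0.2·0.8797 / (0.2·0.8797 + 0.35·0.1203) ≈ 0.8069
After a satellite scan='clear': P(storm) = 0.2·0.8069 / (0.2·0.8069 + 0.35·0.1931) ≈ 0.7049
After a satellite scan='clouding': P(storm) = 0.8·0.7049 / (0.8·0.7049 + 0.65·0.2951) ≈ 0.7462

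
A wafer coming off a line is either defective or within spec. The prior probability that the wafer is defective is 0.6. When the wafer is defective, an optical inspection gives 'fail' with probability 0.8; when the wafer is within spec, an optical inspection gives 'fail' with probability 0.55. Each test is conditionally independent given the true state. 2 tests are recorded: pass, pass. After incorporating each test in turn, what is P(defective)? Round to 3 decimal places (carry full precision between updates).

After 'pass': P(defective) = 0.2·0.6000 / (0.2·0.6000 + 0.45·0.4000) ≈ 0.4000
After 'pass': P(defective) = 0.2·0.4000 / (0.2·0.4000 + 0.45·0.6000) ≈ 0.2286

0.229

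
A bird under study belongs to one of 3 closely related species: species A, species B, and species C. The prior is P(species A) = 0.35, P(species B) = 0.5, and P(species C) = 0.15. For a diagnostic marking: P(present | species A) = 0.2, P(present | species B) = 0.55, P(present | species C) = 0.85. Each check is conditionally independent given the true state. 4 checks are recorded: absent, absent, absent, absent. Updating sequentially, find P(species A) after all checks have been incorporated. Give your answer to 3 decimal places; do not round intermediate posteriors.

0.874

After 'absent': normaliser = 0.8·0.3500 + 0.45·0.5000 + 0.15·0.1500; P(species A) ≈ 0.5308, P(species B) ≈ 0.4265, P(species C) ≈ 0.0427
After 'absent': normaliser = 0.8·0.5308 + 0.45·0.4265 + 0.15·0.0427; P(species A) ≈ 0.6816, P(species B) ≈ 0.3081, P(species C) ≈ 0.0103
After 'absent': normaliser = 0.8·0.6816 + 0.45·0.3081 + 0.15·0.0103; P(species A) ≈ 0.7955, P(species B) ≈ 0.2023, P(species C) ≈ 0.0022
After 'absent': normaliser = 0.8·0.7955 + 0.45·0.2023 + 0.15·0.0022; P(species A) ≈ 0.8745, P(species B) ≈ 0.1251, P(species C) ≈ 0.0005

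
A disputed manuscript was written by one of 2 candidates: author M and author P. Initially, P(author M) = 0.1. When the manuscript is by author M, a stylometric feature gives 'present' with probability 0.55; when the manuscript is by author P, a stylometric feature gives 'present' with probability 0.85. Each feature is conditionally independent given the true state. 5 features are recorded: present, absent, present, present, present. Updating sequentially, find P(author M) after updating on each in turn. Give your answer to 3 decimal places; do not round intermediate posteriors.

0.055

After 'present': P(author M) = 0.55·0.1000 / (0.55·0.1000 + 0.85·0.9000) ≈ 0.0671
After 'absent': P(author M) = 0.45·0.0671 / (0.45·0.0671 + 0.15·0.9329) ≈ 0.1774
After 'present': P(author M) = 0.55·0.1774 / (0.55·0.1774 + 0.85·0.8226) ≈ 0.1225
After 'present': P(author M) = 0.55·0.1225 / (0.55·0.1225 + 0.85·0.8775) ≈ 0.0828
After 'present': P(author M) = 0.55·0.0828 / (0.55·0.0828 + 0.85·0.9172) ≈ 0.0552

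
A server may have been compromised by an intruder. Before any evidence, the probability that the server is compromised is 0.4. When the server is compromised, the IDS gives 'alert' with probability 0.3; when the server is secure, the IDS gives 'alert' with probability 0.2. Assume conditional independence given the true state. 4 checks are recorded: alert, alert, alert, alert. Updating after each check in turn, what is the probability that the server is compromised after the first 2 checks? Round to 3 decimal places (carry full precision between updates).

0.600

After 'alert': P(compromised) = 0.3·0.4000 / (0.3·0.4000 + 0.2·0.6000) ≈ 0.5000
After 'alert': P(compromised) = 0.3·0.5000 / (0.3·0.5000 + 0.2·0.5000) ≈ 0.6000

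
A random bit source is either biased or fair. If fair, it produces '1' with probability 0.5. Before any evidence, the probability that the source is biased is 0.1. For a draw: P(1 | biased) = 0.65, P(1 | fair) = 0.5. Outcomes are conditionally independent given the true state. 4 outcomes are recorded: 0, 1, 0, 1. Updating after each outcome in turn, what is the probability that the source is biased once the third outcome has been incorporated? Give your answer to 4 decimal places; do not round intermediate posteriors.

0.0661

After '0': P(biased) = 0.35·0.1000 / (0.35·0.1000 + 0.5·0.9000) ≈ 0.0722
After '1': P(biased) = 0.65·0.0722 / (0.65·0.0722 + 0.5·0.9278) ≈ 0.0918
After '0': P(biased) = 0.35·0.0918 / (0.35·0.0918 + 0.5·0.9082) ≈ 0.0661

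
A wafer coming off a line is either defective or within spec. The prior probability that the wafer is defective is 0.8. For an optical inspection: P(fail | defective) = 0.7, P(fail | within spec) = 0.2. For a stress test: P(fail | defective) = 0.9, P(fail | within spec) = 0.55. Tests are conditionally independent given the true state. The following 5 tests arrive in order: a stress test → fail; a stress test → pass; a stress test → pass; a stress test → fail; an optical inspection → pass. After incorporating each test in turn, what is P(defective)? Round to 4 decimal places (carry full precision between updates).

0.1655

After a stress test='fail': P(defective) = 0.9·0.8000 / (0.9·0.8000 + 0.55·0.2000) ≈ 0.8675
After a stress test='pass': P(defective) = 0.1·0.8675 / (0.1·0.8675 + 0.45·0.1325) ≈ 0.5926
After a stress test='pass': P(defective) = 0.1·0.5926 / (0.1·0.5926 + 0.45·0.4074) ≈ 0.2443
After a stress test='fail': P(defective) = 0.9·0.2443 / (0.9·0.2443 + 0.55·0.7557) ≈ 0.3459
After an optical inspection='pass': P(defective) = 0.3·0.3459 / (0.3·0.3459 + 0.8·0.6541) ≈ 0.1655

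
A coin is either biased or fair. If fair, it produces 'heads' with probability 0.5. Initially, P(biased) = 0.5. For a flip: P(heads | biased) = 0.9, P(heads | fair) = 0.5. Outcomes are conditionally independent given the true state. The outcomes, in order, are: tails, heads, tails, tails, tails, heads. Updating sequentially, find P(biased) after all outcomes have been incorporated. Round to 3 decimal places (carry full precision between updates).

After 'tails': P(biased) = 0.1·0.5000 / (0.1·0.5000 + 0.5·0.5000) ≈ 0.1667
After 'heads': P(biased) = 0.9·0.1667 / (0.9·0.1667 + 0.5·0.8333) ≈ 0.2647
After 'tails': P(biased) = 0.1·0.2647 / (0.1·0.2647 + 0.5·0.7353) ≈ 0.0672
After 'tails': P(biased) = 0.1·0.0672 / (0.1·0.0672 + 0.5·0.9328) ≈ 0.0142
After 'tails': P(biased) = 0.1·0.0142 / (0.1·0.0142 + 0.5·0.9858) ≈ 0.0029
After 'heads': P(biased) = 0.9·0.0029 / (0.9·0.0029 + 0.5·0.9971) ≈ 0.0052

0.005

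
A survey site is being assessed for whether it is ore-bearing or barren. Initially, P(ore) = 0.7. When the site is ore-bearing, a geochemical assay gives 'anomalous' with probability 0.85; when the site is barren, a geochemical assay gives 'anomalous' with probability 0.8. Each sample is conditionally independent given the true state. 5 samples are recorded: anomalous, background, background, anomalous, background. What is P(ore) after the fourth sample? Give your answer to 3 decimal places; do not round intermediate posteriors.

0.597

After 'anomalous': P(ore) = 0.85·0.7000 / (0.85·0.7000 + 0.8·0.3000) ≈ 0.7126
After 'background': P(ore) = 0.15·0.7126 / (0.15·0.7126 + 0.2·0.2874) ≈ 0.6503
After 'background': P(ore) = 0.15·0.6503 / (0.15·0.6503 + 0.2·0.3497) ≈ 0.5824
After 'anomalous': P(ore) = 0.85·0.5824 / (0.85·0.5824 + 0.8·0.4176) ≈ 0.5970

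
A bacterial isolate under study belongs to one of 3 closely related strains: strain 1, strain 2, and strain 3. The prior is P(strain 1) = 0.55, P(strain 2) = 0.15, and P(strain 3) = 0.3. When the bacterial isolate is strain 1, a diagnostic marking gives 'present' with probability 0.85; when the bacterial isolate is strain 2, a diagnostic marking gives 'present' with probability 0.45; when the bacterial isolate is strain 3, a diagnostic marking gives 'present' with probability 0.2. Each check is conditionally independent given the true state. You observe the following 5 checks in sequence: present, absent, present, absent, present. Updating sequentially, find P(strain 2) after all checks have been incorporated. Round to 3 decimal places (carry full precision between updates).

0.312

After 'present': normaliser = 0.85·0.5500 + 0.45·0.1500 + 0.2·0.3000; P(strain 1) ≈ 0.7857, P(strain 2) ≈ 0.1134, P(strain 3) ≈ 0.1008
After 'absent': normaliser = 0.15·0.7857 + 0.55·0.1134 + 0.8·0.1008; P(strain 1) ≈ 0.4517, P(strain 2) ≈ 0.2391, P(strain 3) ≈ 0.3092
After 'present': normaliser = 0.85·0.4517 + 0.45·0.2391 + 0.2·0.3092; P(strain 1) ≈ 0.6938, P(strain 2) ≈ 0.1945, P(strain 3) ≈ 0.1117
After 'absent': normaliser = 0.15·0.6938 + 0.55·0.1945 + 0.8·0.1117; P(strain 1) ≈ 0.3464, P(strain 2) ≈ 0.3560, P(strain 3) ≈ 0.2976
After 'present': normaliser = 0.85·0.3464 + 0.45·0.3560 + 0.2·0.2976; P(strain 1) ≈ 0.5727, P(strain 2) ≈ 0.3116, P(strain 3) ≈ 0.1157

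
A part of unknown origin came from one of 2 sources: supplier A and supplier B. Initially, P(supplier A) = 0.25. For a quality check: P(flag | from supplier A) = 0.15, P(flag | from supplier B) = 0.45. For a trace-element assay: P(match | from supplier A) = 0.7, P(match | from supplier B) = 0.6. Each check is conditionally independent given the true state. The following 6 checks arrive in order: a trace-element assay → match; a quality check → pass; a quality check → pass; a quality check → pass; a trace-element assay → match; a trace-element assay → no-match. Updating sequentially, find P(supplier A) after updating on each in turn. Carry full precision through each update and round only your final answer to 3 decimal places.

Each posterior becomes the prior for the next update.
After a trace-element assay='match': P(supplier A) = 0.7·0.2500 / (0.7·0.2500 + 0.6·0.7500) ≈ 0.2800
After a quality check='pass': P(supplier A) = 0.85·0.2800 / (0.85·0.2800 + 0.55·0.7200) ≈ 0.3754
After a quality check='pass': P(supplier A) = 0.85·0.3754 / (0.85·0.3754 + 0.55·0.6246) ≈ 0.4816
After a quality check='pass': P(supplier A) = 0.85·0.4816 / (0.85·0.4816 + 0.55·0.5184) ≈ 0.5894
After a trace-element assay='match': P(supplier A) = 0.7·0.5894 / (0.7·0.5894 + 0.6·0.4106) ≈ 0.6261
After a trace-element assay='no-match': P(supplier A) = 0.3·0.6261 / (0.3·0.6261 + 0.4·0.3739) ≈ 0.5567

0.557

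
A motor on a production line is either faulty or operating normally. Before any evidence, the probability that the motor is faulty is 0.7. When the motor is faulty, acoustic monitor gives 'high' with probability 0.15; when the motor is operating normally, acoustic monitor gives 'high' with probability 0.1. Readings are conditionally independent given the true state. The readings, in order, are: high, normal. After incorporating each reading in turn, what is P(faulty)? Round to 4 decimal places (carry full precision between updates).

Each posterior becomes the prior for the next update.
After 'high': P(faulty) = 0.15·0.7000 / (0.15·0.7000 + 0.1·0.3000) ≈ 0.7778
After 'normal': P(faulty) = 0.85·0.7778 / (0.85·0.7778 + 0.9·0.2222) ≈ 0.7677

0.7677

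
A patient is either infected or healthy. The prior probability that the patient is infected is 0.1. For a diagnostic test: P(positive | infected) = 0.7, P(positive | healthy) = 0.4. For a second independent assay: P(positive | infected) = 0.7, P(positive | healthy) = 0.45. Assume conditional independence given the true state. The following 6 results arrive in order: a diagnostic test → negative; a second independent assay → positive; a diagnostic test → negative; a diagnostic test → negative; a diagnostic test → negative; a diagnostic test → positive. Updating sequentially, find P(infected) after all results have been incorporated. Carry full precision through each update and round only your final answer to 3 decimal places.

Each posterior becomes the prior for the next update.
After a diagnostic test='negative': P(infected) = 0.3·0.1000 / (0.3·0.1000 + 0.6·0.9000) ≈ 0.0526
After a second independent assay='positive': P(infected) = 0.7·0.0526 / (0.7·0.0526 + 0.45·0.9474) ≈ 0.0795
After a diagnostic test='negative': P(infected) = 0.3·0.0795 / (0.3·0.0795 + 0.6·0.9205) ≈ 0.0414
After a diagnostic test='negative': P(infected) = 0.3·0.0414 / (0.3·0.0414 + 0.6·0.9586) ≈ 0.0211
After a diagnostic test='negative': P(infected) = 0.3·0.0211 / (0.3·0.0211 + 0.6·0.9789) ≈ 0.0107
After a diagnostic test='positive': P(infected) = 0.7·0.0107 / (0.7·0.0107 + 0.4·0.9893) ≈ 0.0186

0.019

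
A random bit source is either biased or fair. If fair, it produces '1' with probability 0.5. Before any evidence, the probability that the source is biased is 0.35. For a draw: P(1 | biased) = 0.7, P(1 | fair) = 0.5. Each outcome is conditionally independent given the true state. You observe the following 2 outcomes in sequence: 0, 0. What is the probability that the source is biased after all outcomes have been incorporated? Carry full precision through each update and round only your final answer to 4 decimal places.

Apply Bayes' rule sequentially, carrying P(biased) forward.
After '0': P(biased) = 0.3·0.3500 / (0.3·0.3500 + 0.5·0.6500) ≈ 0.2442
After '0': P(biased) = 0.3·0.2442 / (0.3·0.2442 + 0.5·0.7558) ≈ 0.1624

0.1624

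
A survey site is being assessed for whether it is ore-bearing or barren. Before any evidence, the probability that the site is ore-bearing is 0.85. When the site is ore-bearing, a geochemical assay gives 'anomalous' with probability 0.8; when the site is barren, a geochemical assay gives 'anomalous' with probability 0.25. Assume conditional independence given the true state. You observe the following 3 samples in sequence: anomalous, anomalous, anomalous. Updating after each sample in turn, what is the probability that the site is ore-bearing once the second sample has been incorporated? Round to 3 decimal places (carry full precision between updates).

After 'anomalous': P(ore) = 0.8·0.8500 / (0.8·0.8500 + 0.25·0.1500) ≈ 0.9477
After 'anomalous': P(ore) = 0.8·0.9477 / (0.8·0.9477 + 0.25·0.0523) ≈ 0.9831

0.983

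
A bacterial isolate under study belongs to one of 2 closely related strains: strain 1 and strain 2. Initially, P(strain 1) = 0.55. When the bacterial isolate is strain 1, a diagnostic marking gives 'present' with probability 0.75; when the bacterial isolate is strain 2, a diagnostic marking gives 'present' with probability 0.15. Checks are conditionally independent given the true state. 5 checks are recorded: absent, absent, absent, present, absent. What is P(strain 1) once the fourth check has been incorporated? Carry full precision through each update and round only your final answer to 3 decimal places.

0.135

After 'absent': P(strain 1) = 0.25·0.5500 / (0.25·0.5500 + 0.85·0.4500) ≈ 0.2644
After 'absent': P(strain 1) = 0.25·0.2644 / (0.25·0.2644 + 0.85·0.7356) ≈ 0.0956
After 'absent': P(strain 1) = 0.25·0.0956 / (0.25·0.0956 + 0.85·0.9044) ≈ 0.0302
After 'present': P(strain 1) = 0.75·0.0302 / (0.75·0.0302 + 0.15·0.9698) ≈ 0.1346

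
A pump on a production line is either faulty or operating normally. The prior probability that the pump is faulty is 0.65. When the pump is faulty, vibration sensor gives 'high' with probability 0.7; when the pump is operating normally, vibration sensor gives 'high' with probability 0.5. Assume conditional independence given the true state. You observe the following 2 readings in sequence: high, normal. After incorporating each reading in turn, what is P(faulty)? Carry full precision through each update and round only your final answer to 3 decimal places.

0.609

After 'high': P(faulty) = 0.7·0.6500 / (0.7·0.6500 + 0.5·0.3500) ≈ 0.7222
After 'normal': P(faulty) = 0.3·0.7222 / (0.3·0.7222 + 0.5·0.2778) ≈ 0.6094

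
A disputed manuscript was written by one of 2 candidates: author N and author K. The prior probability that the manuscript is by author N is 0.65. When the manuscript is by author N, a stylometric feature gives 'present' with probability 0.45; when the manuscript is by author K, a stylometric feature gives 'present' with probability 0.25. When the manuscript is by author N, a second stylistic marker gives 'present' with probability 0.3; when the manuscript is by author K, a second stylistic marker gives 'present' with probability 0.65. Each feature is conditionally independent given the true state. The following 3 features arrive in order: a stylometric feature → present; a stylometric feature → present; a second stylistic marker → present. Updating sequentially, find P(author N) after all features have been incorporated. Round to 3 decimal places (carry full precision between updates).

After a stylometric feature='present': P(author N) = 0.45·0.6500 / (0.45·0.6500 + 0.25·0.3500) ≈ 0.7697
After a stylometric feature='present': P(author N) = 0.45·0.7697 / (0.45·0.7697 + 0.25·0.2303) ≈ 0.8575
After a second stylistic marker='present': P(author N) = 0.3·0.8575 / (0.3·0.8575 + 0.65·0.1425) ≈ 0.7352

0.735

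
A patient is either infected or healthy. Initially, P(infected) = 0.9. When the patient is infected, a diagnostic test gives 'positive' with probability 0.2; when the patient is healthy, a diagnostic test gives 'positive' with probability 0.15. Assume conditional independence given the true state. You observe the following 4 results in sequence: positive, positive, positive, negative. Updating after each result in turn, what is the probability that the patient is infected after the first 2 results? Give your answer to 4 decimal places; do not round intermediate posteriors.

Each posterior becomes the prior for the next update.
After 'positive': P(infected) = 0.2·0.9000 / (0.2·0.9000 + 0.15·0.1000) ≈ 0.9231
After 'positive': P(infected) = 0.2·0.9231 / (0.2·0.9231 + 0.15·0.0769) ≈ 0.9412

0.9412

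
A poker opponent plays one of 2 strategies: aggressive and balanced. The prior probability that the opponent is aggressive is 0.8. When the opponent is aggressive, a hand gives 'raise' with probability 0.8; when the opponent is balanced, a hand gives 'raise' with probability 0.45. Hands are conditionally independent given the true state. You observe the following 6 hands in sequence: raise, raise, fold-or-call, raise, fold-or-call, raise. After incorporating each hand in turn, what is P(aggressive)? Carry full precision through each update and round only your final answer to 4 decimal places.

0.8408

Each posterior becomes the prior for the next update.
After 'raise': P(aggressive) = 0.8·0.8000 / (0.8·0.8000 + 0.45·0.2000) ≈ 0.8767
After 'raise': P(aggressive) = 0.8·0.8767 / (0.8·0.8767 + 0.45·0.1233) ≈ 0.9267
After 'fold-or-call': P(aggressive) = 0.2·0.9267 / (0.2·0.9267 + 0.55·0.0733) ≈ 0.8213
After 'raise': P(aggressive) = 0.8·0.8213 / (0.8·0.8213 + 0.45·0.1787) ≈ 0.8910
After 'fold-or-call': P(aggressive) = 0.2·0.8910 / (0.2·0.8910 + 0.55·0.1090) ≈ 0.7482
After 'raise': P(aggressive) = 0.8·0.7482 / (0.8·0.7482 + 0.45·0.2518) ≈ 0.8408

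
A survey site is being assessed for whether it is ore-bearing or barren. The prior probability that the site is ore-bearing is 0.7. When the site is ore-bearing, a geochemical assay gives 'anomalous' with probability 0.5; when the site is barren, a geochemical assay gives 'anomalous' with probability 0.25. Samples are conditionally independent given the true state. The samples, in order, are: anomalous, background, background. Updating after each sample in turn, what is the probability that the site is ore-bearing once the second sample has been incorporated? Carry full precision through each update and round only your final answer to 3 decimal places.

0.757

Apply Bayes' rule sequentially, carrying P(ore) forward.
After 'anomalous': P(ore) = 0.5·0.7000 / (0.5·0.7000 + 0.25·0.3000) ≈ 0.8235
After 'background': P(ore) = 0.5·0.8235 / (0.5·0.8235 + 0.75·0.1765) ≈ 0.7568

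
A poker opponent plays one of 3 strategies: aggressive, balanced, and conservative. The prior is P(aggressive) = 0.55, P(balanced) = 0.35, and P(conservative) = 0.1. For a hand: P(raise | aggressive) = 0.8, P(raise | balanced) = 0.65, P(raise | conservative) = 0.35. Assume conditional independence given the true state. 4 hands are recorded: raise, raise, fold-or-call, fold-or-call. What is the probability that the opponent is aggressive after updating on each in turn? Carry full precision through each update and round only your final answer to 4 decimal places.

After 'raise': normaliser = 0.8·0.5500 + 0.65·0.3500 + 0.35·0.1000; P(aggressive) ≈ 0.6263, P(balanced) ≈ 0.3238, P(conservative) ≈ 0.0498
After 'raise': normaliser = 0.8·0.6263 + 0.65·0.3238 + 0.35·0.0498; P(aggressive) ≈ 0.6873, P(balanced) ≈ 0.2887, P(conservative) ≈ 0.0239
After 'fold-or-call': normaliser = 0.2·0.6873 + 0.35·0.2887 + 0.65·0.0239; P(aggressive) ≈ 0.5410, P(balanced) ≈ 0.3978, P(conservative) ≈ 0.0612
After 'fold-or-call': normaliser = 0.2·0.5410 + 0.35·0.3978 + 0.65·0.0612; P(aggressive) ≈ 0.3768, P(balanced) ≈ 0.4847, P(conservative) ≈ 0.1385

0.3768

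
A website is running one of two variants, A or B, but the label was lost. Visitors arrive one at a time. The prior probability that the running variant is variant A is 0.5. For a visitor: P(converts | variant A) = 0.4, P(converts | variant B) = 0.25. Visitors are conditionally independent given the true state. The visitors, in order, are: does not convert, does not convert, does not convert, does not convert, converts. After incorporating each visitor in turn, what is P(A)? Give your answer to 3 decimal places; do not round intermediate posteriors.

0.396

After 'does not convert': P(A) = 0.6·0.5000 / (0.6·0.5000 + 0.75·0.5000) ≈ 0.4444
After 'does not convert': P(A) = 0.6·0.4444 / (0.6·0.4444 + 0.75·0.5556) ≈ 0.3902
After 'does not convert': P(A) = 0.6·0.3902 / (0.6·0.3902 + 0.75·0.6098) ≈ 0.3386
After 'does not convert': P(A) = 0.6·0.3386 / (0.6·0.3386 + 0.75·0.6614) ≈ 0.2906
After 'converts': P(A) = 0.4·0.2906 / (0.4·0.2906 + 0.25·0.7094) ≈ 0.3959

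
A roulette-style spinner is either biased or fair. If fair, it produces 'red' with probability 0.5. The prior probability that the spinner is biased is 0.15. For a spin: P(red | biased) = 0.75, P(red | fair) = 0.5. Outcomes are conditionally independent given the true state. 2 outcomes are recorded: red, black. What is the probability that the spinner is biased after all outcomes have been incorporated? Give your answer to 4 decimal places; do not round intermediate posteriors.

0.1169

After 'red': P(biased) = 0.75·0.1500 / (0.75·0.1500 + 0.5·0.8500) ≈ 0.2093
After 'black': P(biased) = 0.25·0.2093 / (0.25·0.2093 + 0.5·0.7907) ≈ 0.1169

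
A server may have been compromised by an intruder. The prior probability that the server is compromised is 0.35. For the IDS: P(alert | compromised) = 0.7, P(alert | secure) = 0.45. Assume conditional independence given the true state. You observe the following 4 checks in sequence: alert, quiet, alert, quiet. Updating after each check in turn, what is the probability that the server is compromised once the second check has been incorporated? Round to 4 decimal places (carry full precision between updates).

0.3136

After 'alert': P(compromised) = 0.7·0.3500 / (0.7·0.3500 + 0.45·0.6500) ≈ 0.4558
After 'quiet': P(compromised) = 0.3·0.4558 / (0.3·0.4558 + 0.55·0.5442) ≈ 0.3136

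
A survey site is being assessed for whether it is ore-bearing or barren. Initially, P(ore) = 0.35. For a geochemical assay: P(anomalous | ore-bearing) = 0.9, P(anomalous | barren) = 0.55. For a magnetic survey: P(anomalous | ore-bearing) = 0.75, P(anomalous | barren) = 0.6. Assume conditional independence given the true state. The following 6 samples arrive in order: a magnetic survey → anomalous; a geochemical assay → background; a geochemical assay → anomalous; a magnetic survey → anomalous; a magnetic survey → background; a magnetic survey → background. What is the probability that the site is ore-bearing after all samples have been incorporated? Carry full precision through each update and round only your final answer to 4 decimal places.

0.1068

After a magnetic survey='anomalous': P(ore) = 0.75·0.3500 / (0.75·0.3500 + 0.6·0.6500) ≈ 0.4023
After a geochemical assay='background': P(ore) = 0.1·0.4023 / (0.1·0.4023 + 0.45·0.5977) ≈ 0.1301
After a geochemical assay='anomalous': P(ore) = 0.9·0.1301 / (0.9·0.1301 + 0.55·0.8699) ≈ 0.1966
After a magnetic survey='anomalous': P(ore) = 0.75·0.1966 / (0.75·0.1966 + 0.6·0.8034) ≈ 0.2343
After a magnetic survey='background': P(ore) = 0.25·0.2343 / (0.25·0.2343 + 0.4·0.7657) ≈ 0.1605
After a magnetic survey='background': P(ore) = 0.25·0.1605 / (0.25·0.1605 + 0.4·0.8395) ≈ 0.1068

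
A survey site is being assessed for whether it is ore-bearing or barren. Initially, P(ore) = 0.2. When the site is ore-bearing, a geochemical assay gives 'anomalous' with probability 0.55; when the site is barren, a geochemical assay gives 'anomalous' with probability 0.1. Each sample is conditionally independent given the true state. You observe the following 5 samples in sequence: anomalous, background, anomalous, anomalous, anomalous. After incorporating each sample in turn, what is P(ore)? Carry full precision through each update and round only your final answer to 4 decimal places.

0.9913

Apply Bayes' rule sequentially, carrying P(ore) forward.
After 'anomalous': P(ore) = 0.55·0.2000 / (0.55·0.2000 + 0.1·0.8000) ≈ 0.5789
After 'background': P(ore) = 0.45·0.5789 / (0.45·0.5789 + 0.9·0.4211) ≈ 0.4074
After 'anomalous': P(ore) = 0.55·0.4074 / (0.55·0.4074 + 0.1·0.5926) ≈ 0.7908
After 'anomalous': P(ore) = 0.55·0.7908 / (0.55·0.7908 + 0.1·0.2092) ≈ 0.9541
After 'anomalous': P(ore) = 0.55·0.9541 / (0.55·0.9541 + 0.1·0.0459) ≈ 0.9913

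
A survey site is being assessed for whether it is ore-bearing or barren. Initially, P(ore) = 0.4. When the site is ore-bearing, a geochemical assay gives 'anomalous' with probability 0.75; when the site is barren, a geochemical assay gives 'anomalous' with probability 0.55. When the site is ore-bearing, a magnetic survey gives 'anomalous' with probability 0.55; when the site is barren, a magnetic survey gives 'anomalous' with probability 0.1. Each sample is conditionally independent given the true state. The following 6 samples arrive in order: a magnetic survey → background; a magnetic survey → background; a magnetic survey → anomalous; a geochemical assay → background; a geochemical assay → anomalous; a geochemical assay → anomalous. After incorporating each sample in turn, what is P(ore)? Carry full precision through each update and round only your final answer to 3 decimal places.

After a magnetic survey='background': P(ore) = 0.45·0.4000 / (0.45·0.4000 + 0.9·0.6000) ≈ 0.2500
After a magnetic survey='background': P(ore) = 0.45·0.2500 / (0.45·0.2500 + 0.9·0.7500) ≈ 0.1429
After a magnetic survey='anomalous': P(ore) = 0.55·0.1429 / (0.55·0.1429 + 0.1·0.8571) ≈ 0.4783
After a geochemical assay='background': P(ore) = 0.25·0.4783 / (0.25·0.4783 + 0.45·0.5217) ≈ 0.3374
After a geochemical assay='anomalous': P(ore) = 0.75·0.3374 / (0.75·0.3374 + 0.55·0.6626) ≈ 0.4098
After a geochemical assay='anomalous': P(ore) = 0.75·0.4098 / (0.75·0.4098 + 0.55·0.5902) ≈ 0.4864

0.486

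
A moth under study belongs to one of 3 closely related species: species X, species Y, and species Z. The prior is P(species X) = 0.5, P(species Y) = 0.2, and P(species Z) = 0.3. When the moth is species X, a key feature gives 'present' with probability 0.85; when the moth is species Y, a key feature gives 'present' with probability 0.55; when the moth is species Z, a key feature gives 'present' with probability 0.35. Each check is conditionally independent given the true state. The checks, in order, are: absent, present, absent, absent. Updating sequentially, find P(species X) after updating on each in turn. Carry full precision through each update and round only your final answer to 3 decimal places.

After 'absent': normaliser = 0.15·0.5000 + 0.45·0.2000 + 0.65·0.3000; P(species X) ≈ 0.2083, P(species Y) ≈ 0.2500, P(species Z) ≈ 0.5417
After 'present': normaliser = 0.85·0.2083 + 0.55·0.2500 + 0.35·0.5417; P(species X) ≈ 0.3512, P(species Y) ≈ 0.2727, P(species Z) ≈ 0.3760
After 'absent': normaliser = 0.15·0.3512 + 0.45·0.2727 + 0.65·0.3760; P(species X) ≈ 0.1255, P(species Y) ≈ 0.2923, P(species Z) ≈ 0.5822
After 'absent': normaliser = 0.15·0.1255 + 0.45·0.2923 + 0.65·0.5822; P(species X) ≈ 0.0356, P(species Y) ≈ 0.2488, P(species Z) ≈ 0.7156

0.036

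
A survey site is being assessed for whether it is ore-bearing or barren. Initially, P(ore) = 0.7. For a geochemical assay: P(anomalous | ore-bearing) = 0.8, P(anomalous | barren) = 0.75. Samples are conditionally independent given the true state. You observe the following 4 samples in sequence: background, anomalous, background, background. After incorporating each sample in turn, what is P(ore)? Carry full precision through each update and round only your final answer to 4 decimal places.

After 'background': P(ore) = 0.2·0.7000 / (0.2·0.7000 + 0.25·0.3000) ≈ 0.6512
After 'anomalous': P(ore) = 0.8·0.6512 / (0.8·0.6512 + 0.75·0.3488) ≈ 0.6657
After 'background': P(ore) = 0.2·0.6657 / (0.2·0.6657 + 0.25·0.3343) ≈ 0.6143
After 'background': P(ore) = 0.2·0.6143 / (0.2·0.6143 + 0.25·0.3857) ≈ 0.5603

0.5603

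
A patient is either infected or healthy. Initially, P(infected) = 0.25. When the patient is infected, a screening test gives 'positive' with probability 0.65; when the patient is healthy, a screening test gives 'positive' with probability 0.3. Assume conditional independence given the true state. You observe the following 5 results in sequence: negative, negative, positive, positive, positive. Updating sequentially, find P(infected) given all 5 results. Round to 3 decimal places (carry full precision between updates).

After 'negative': P(infected) = 0.35·0.2500 / (0.35·0.2500 + 0.7·0.7500) ≈ 0.1429
After 'negative': P(infected) = 0.35·0.1429 / (0.35·0.1429 + 0.7·0.8571) ≈ 0.0769
After 'positive': P(infected) = 0.65·0.0769 / (0.65·0.0769 + 0.3·0.9231) ≈ 0.1529
After 'positive': P(infected) = 0.65·0.1529 / (0.65·0.1529 + 0.3·0.8471) ≈ 0.2812
After 'positive': P(infected) = 0.65·0.2812 / (0.65·0.2812 + 0.3·0.7188) ≈ 0.4588

0.459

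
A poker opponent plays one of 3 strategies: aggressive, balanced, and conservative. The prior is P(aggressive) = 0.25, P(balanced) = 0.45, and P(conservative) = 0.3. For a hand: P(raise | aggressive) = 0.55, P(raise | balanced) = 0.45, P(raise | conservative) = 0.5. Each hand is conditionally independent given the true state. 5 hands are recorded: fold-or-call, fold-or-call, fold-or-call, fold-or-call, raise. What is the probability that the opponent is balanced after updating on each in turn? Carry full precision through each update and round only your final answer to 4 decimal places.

0.5524

After 'fold-or-call': normaliser = 0.45·0.2500 + 0.55·0.4500 + 0.5·0.3000; P(aggressive) ≈ 0.2206, P(balanced) ≈ 0.4853, P(conservative) ≈ 0.2941
After 'fold-or-call': normaliser = 0.45·0.2206 + 0.55·0.4853 + 0.5·0.2941; P(aggressive) ≈ 0.1934, P(balanced) ≈ 0.5201, P(conservative) ≈ 0.2865
After 'fold-or-call': normaliser = 0.45·0.1934 + 0.55·0.5201 + 0.5·0.2865; P(aggressive) ≈ 0.1686, P(balanced) ≈ 0.5540, P(conservative) ≈ 0.2775
After 'fold-or-call': normaliser = 0.45·0.1686 + 0.55·0.5540 + 0.5·0.2775; P(aggressive) ≈ 0.1461, P(balanced) ≈ 0.5868, P(conservative) ≈ 0.2672
After 'raise': normaliser = 0.55·0.1461 + 0.45·0.5868 + 0.5·0.2672; P(aggressive) ≈ 0.1681, P(balanced) ≈ 0.5524, P(conservative) ≈ 0.2795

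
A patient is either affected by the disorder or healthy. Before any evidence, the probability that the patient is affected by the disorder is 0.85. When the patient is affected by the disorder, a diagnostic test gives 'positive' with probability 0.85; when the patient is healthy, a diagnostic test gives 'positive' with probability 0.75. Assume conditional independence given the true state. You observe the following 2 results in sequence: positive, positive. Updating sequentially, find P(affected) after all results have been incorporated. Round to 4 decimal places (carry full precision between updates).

0.8792

Each posterior becomes the prior for the next update.
After 'positive': P(affected) = 0.85·0.8500 / (0.85·0.8500 + 0.75·0.1500) ≈ 0.8653
After 'positive': P(affected) = 0.85·0.8653 / (0.85·0.8653 + 0.75·0.1347) ≈ 0.8792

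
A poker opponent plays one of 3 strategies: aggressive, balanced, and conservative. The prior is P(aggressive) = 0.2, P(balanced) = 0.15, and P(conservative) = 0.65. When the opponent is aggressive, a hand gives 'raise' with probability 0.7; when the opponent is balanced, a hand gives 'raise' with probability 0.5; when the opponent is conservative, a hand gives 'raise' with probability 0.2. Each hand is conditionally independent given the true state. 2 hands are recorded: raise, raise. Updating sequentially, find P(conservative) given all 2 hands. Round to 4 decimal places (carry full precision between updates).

0.1610

Each posterior becomes the prior for the next update.
After 'raise': normaliser = 0.7·0.2000 + 0.5·0.1500 + 0.2·0.6500; P(aggressive) ≈ 0.4058, P(balanced) ≈ 0.2174, P(conservative) ≈ 0.3768
After 'raise': normaliser = 0.7·0.4058 + 0.5·0.2174 + 0.2·0.3768; P(aggressive) ≈ 0.6068, P(balanced) ≈ 0.2322, P(conservative) ≈ 0.1610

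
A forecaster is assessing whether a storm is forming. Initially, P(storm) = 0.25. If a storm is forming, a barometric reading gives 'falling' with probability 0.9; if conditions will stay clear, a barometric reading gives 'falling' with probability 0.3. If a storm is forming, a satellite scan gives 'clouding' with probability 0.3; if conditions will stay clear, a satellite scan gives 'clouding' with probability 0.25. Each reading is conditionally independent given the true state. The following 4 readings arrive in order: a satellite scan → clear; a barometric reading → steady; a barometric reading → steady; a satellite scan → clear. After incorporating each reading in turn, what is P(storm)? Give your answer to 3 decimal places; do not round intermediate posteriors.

0.006

After a satellite scan='clear': P(storm) = 0.7·0.2500 / (0.7·0.2500 + 0.75·0.7500) ≈ 0.2373
After a barometric reading='steady': P(storm) = 0.1·0.2373 / (0.1·0.2373 + 0.7·0.7627) ≈ 0.0426
After a barometric reading='steady': P(storm) = 0.1·0.0426 / (0.1·0.0426 + 0.7·0.9574) ≈ 0.0063
After a satellite scan='clear': P(storm) = 0.7·0.0063 / (0.7·0.0063 + 0.75·0.9937) ≈ 0.0059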